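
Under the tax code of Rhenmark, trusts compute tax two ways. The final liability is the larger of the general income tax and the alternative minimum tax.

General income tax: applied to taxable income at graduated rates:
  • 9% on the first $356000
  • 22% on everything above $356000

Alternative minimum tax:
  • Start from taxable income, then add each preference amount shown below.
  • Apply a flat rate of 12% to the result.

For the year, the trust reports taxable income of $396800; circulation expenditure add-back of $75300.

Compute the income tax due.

$56652

Alternative minimum tax:
  Adjusted income: $396800 + $75300 = $472100
  $472100 × 12% = $56652

General income tax:
  $356000 × 9% = $32040
  $40800 × 22% = $8976
  → $41016

$56652 > $41016, so the alternative minimum tax is the binding amount.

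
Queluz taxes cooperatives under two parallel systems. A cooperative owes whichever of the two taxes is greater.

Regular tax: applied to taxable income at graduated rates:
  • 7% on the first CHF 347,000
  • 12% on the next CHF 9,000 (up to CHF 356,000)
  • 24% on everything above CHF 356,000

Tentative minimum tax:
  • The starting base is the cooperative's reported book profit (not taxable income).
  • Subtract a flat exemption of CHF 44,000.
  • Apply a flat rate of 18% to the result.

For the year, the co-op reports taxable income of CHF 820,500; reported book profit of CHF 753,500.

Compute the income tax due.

Regular tax:
  CHF 347,000 × 7% = CHF 24,290
  CHF 9,000 × 12% = CHF 1,080
  CHF 464,500 × 24% = CHF 111,480
  → CHF 136,850

Tentative minimum tax:
  Base (reported book profit): CHF 753,500
  Less exemption CHF 44,000 → base CHF 709,500
  CHF 709,500 × 18% = CHF 127,710

CHF 136,850 > CHF 127,710, so the regular tax governs.

CHF 136,850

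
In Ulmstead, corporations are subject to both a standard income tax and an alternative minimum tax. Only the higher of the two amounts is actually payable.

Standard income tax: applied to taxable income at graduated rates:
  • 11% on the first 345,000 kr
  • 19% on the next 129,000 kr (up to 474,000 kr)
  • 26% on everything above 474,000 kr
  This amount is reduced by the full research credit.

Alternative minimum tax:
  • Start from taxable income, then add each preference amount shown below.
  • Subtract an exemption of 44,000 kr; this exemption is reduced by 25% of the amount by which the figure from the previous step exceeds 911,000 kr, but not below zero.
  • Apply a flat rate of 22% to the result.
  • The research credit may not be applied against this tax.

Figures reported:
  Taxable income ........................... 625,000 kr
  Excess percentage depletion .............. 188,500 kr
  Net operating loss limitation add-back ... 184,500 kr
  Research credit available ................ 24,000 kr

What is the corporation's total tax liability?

214,665 kr

Alternative minimum tax:
  Adjusted income: 625,000 kr + 188,500 kr + 184,500 kr = 998,000 kr
  Exemption: 44,000 kr − 25% × (998,000 kr − 911,000 kr) = 44,000 kr − 21,750 kr = 22,250 kr
  Base: 998,000 kr − 22,250 kr = 975,750 kr
  975,750 kr × 22% = 214,665 kr

Standard income tax:
  345,000 kr × 11% = 37,950 kr
  129,000 kr × 19% = 24,510 kr
  151,000 kr × 26% = 39,260 kr
  → 101,720 kr
  Less research credit 24,000 kr → 77,720 kr

214,665 kr > 77,720 kr, so the alternative minimum tax is the binding amount.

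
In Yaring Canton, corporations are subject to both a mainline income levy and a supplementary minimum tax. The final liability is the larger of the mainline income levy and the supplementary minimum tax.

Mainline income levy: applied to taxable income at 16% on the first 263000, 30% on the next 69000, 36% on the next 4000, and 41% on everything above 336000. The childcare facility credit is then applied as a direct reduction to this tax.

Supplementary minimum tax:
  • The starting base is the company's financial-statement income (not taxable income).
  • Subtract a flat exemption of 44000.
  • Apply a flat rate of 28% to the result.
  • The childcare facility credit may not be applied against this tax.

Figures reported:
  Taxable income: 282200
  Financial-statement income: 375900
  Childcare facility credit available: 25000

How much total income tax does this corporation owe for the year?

92932

Supplementary minimum tax:
  Base (financial-statement income): 375900
  Less exemption 44000 → base 331900
  331900 × 28% = 92932

Mainline income levy:
  263000 × 16% = 42080
  19200 × 30% = 5760
  → 47840
  Less childcare facility credit 25000 → 22840

92932 > 22840, so the supplementary minimum tax is the binding amount.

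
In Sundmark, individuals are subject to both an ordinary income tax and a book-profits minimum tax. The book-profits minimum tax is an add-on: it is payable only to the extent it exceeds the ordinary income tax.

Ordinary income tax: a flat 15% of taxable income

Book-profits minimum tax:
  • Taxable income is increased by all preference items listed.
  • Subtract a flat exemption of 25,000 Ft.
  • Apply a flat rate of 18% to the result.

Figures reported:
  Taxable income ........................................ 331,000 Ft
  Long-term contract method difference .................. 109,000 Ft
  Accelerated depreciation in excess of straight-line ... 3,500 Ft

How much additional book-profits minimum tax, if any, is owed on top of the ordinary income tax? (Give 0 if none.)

25,680 Ft

Book-profits minimum tax:
  Adjusted income: 331,000 Ft + 109,000 Ft + 3,500 Ft = 443,500 Ft
  Less exemption 25,000 Ft → base 418,500 Ft
  418,500 Ft × 18% = 75,330 Ft

Ordinary income tax:
  331,000 Ft × 15% = 49,650 Ft

Excess of book-profits minimum tax over ordinary income tax: 75,330 Ft − 49,650 Ft = 25,680 Ft.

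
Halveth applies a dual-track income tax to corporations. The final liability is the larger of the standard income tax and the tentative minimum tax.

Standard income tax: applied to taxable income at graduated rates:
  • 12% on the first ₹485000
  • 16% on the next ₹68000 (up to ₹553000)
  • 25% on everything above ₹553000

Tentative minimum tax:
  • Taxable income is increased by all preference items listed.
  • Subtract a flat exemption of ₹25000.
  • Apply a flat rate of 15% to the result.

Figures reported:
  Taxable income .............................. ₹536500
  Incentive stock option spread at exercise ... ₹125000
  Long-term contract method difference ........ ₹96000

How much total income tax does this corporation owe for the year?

₹109875

Standard income tax:
  ₹485000 × 12% = ₹58200
  ₹51500 × 16% = ₹8240
  → ₹66440

Tentative minimum tax:
  Adjusted income: ₹536500 + ₹125000 + ₹96000 = ₹757500
  Less exemption ₹25000 → base ₹732500
  ₹732500 × 15% = ₹109875

₹109875 > ₹66440, so the tentative minimum tax is the binding amount.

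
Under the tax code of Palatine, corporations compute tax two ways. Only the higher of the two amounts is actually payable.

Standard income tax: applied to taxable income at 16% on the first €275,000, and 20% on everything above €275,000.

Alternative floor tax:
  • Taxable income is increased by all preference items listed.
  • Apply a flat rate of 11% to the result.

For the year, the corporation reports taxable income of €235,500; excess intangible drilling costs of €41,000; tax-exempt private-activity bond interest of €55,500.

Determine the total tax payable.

€37,680

Alternative floor tax:
  Adjusted income: €235,500 + €41,000 + €55,500 = €332,000
  €332,000 × 11% = €36,520

Standard income tax:
  €235,500 × 16% = €37,680

€37,680 > €36,520, so the standard income tax governs.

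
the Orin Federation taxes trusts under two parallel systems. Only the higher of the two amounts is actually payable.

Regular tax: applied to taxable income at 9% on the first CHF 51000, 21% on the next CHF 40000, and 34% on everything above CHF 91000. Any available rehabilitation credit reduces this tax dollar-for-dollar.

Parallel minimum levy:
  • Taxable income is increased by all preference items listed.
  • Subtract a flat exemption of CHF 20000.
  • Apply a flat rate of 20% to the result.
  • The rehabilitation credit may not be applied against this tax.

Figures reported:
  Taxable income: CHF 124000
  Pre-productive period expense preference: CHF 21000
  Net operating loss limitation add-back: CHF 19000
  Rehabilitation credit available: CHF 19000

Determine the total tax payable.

Parallel minimum levy:
  Adjusted income: CHF 124000 + CHF 21000 + CHF 19000 = CHF 164000
  Less exemption CHF 20000 → base CHF 144000
  CHF 144000 × 20% = CHF 28800

Regular tax:
  CHF 51000 × 9% = CHF 4590
  CHF 40000 × 21% = CHF 8400
  CHF 33000 × 34% = CHF 11220
  → CHF 24210
  Less rehabilitation credit CHF 19000 → CHF 5210

CHF 28800 > CHF 5210, so the parallel minimum levy is the binding amount.

CHF 28800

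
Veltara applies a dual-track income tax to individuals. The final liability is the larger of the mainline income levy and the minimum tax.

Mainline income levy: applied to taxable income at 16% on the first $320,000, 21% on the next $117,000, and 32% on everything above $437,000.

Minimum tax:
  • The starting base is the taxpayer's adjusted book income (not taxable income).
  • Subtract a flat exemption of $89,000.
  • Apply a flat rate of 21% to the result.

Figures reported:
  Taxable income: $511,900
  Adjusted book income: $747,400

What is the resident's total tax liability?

Mainline income levy:
  $320,000 × 16% = $51,200
  $117,000 × 21% = $24,570
  $74,900 × 32% = $23,968
  → $99,738

Minimum tax:
  Base (adjusted book income): $747,400
  Less exemption $89,000 → base $658,400
  $658,400 × 21% = $138,264

$138,264 > $99,738, so the minimum tax is the binding amount.

$138,264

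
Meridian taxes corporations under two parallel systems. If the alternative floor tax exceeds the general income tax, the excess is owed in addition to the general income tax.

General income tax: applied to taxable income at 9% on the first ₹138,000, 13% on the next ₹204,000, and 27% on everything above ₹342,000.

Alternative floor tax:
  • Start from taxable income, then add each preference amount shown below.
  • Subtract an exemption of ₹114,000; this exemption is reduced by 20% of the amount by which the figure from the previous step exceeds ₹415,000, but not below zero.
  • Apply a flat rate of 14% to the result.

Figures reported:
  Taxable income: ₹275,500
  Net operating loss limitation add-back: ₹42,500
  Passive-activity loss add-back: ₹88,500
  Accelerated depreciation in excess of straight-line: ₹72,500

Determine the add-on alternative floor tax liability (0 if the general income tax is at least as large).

₹22,597

General income tax:
  ₹138,000 × 9% = ₹12,420
  ₹137,500 × 13% = ₹17,875
  → ₹30,295

Alternative floor tax:
  Adjusted income: ₹275,500 + ₹42,500 + ₹88,500 + ₹72,500 = ₹479,000
  Exemption: ₹114,000 − 20% × (₹479,000 − ₹415,000) = ₹114,000 − ₹12,800 = ₹101,200
  Base: ₹479,000 − ₹101,200 = ₹377,800
  ₹377,800 × 14% = ₹52,892

Excess of alternative floor tax over general income tax: ₹52,892 − ₹30,295 = ₹22,597.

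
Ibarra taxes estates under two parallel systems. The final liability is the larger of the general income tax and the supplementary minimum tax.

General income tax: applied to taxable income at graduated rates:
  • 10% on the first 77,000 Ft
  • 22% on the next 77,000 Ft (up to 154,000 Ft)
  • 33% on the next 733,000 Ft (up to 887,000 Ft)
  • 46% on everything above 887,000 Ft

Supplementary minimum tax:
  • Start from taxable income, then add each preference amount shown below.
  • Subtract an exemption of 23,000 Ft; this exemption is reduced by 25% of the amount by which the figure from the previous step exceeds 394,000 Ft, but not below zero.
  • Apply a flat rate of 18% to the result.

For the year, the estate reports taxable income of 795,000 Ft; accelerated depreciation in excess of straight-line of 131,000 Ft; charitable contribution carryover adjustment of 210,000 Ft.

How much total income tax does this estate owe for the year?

236,170 Ft

Supplementary minimum tax:
  Adjusted income: 795,000 Ft + 131,000 Ft + 210,000 Ft = 1,136,000 Ft
  Exemption: 25% × (1,136,000 Ft − 394,000 Ft) = 185,500 Ft ≥ 23,000 Ft, so the exemption is fully phased out
  Base: 1,136,000 Ft − 0 Ft = 1,136,000 Ft
  1,136,000 Ft × 18% = 204,480 Ft

General income tax:
  77,000 Ft × 10% = 7,700 Ft
  77,000 Ft × 22% = 16,940 Ft
  641,000 Ft × 33% = 211,530 Ft
  → 236,170 Ft

236,170 Ft > 204,480 Ft, so the general income tax governs.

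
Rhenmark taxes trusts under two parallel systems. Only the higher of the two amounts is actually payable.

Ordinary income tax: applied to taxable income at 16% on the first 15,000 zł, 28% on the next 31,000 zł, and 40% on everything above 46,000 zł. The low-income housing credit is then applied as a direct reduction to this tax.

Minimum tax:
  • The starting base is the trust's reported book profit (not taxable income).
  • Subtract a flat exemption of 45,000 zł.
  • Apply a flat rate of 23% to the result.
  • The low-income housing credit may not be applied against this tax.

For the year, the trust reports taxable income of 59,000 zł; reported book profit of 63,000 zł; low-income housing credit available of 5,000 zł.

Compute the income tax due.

Ordinary income tax:
  15,000 zł × 16% = 2,400 zł
  31,000 zł × 28% = 8,680 zł
  13,000 zł × 40% = 5,200 zł
  → 16,280 zł
  Less low-income housing credit 5,000 zł → 11,280 zł

Minimum tax:
  Base (reported book profit): 63,000 zł
  Less exemption 45,000 zł → base 18,000 zł
  18,000 zł × 23% = 4,140 zł

11,280 zł > 4,140 zł, so the ordinary income tax governs.

11,280 zł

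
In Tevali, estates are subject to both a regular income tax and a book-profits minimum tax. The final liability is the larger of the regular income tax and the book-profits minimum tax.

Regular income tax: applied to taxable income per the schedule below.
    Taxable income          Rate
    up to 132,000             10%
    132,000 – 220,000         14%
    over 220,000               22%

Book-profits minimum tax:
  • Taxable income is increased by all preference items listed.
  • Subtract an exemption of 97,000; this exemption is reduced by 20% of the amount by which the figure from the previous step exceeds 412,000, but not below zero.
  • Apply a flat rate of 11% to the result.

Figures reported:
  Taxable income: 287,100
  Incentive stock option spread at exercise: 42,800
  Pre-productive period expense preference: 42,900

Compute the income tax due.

40,282

Book-profits minimum tax:
  Adjusted income: 287,100 + 42,800 + 42,900 = 372,800
  Exemption: 372,800 ≤ 412,000, so full 97,000 applies
  Base: 372,800 − 97,000 = 275,800
  275,800 × 11% = 30,338

Regular income tax:
  132,000 × 10% = 13,200
  88,000 × 14% = 12,320
  67,100 × 22% = 14,762
  → 40,282

40,282 > 30,338, so the regular income tax governs.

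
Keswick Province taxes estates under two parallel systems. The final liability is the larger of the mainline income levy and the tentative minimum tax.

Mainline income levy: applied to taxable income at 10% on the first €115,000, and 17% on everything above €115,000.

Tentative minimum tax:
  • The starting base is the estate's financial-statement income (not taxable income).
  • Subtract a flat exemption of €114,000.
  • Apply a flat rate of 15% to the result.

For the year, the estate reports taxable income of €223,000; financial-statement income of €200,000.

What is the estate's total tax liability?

Mainline income levy:
  €115,000 × 10% = €11,500
  €108,000 × 17% = €18,360
  → €29,860

Tentative minimum tax:
  Base (financial-statement income): €200,000
  Less exemption €114,000 → base €86,000
  €86,000 × 15% = €12,900

€29,860 > €12,900, so the mainline income levy governs.

€29,860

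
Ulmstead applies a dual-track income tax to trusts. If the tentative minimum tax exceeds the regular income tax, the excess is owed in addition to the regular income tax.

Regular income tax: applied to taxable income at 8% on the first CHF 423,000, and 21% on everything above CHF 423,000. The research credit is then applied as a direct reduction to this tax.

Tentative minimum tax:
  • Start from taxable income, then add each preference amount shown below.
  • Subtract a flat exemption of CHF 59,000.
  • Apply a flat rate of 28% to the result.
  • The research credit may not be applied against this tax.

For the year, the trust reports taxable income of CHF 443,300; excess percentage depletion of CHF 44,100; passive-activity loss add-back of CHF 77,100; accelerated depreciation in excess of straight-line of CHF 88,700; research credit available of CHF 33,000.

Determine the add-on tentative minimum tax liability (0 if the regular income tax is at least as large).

Regular income tax:
  CHF 423,000 × 8% = CHF 33,840
  CHF 20,300 × 21% = CHF 4,263
  → CHF 38,103
  Less research credit CHF 33,000 → CHF 5,103

Tentative minimum tax:
  Adjusted income: CHF 443,300 + CHF 44,100 + CHF 77,100 + CHF 88,700 = CHF 653,200
  Less exemption CHF 59,000 → base CHF 594,200
  CHF 594,200 × 28% = CHF 166,376

Excess of tentative minimum tax over regular income tax: CHF 166,376 − CHF 5,103 = CHF 161,273.

CHF 161,273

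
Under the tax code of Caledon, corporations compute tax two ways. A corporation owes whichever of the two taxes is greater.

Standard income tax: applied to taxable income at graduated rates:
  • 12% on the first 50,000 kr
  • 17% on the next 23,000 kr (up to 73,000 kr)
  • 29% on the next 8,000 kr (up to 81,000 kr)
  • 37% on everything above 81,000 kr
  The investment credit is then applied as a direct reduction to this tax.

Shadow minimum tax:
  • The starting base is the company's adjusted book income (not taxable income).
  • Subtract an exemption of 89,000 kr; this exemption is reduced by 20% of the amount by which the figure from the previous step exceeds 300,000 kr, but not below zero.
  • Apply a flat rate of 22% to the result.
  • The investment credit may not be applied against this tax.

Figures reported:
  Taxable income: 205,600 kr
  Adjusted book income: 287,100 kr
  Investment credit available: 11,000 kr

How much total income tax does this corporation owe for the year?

Standard income tax:
  50,000 kr × 12% = 6,000 kr
  23,000 kr × 17% = 3,910 kr
  8,000 kr × 29% = 2,320 kr
  124,600 kr × 37% = 46,102 kr
  → 58,332 kr
  Less investment credit 11,000 kr → 47,332 kr

Shadow minimum tax:
  Base (adjusted book income): 287,100 kr
  Exemption: 287,100 kr ≤ 300,000 kr, so full 89,000 kr applies
  Base: 287,100 kr − 89,000 kr = 198,100 kr
  198,100 kr × 22% = 43,582 kr

47,332 kr > 43,582 kr, so the standard income tax governs.

47,332 kr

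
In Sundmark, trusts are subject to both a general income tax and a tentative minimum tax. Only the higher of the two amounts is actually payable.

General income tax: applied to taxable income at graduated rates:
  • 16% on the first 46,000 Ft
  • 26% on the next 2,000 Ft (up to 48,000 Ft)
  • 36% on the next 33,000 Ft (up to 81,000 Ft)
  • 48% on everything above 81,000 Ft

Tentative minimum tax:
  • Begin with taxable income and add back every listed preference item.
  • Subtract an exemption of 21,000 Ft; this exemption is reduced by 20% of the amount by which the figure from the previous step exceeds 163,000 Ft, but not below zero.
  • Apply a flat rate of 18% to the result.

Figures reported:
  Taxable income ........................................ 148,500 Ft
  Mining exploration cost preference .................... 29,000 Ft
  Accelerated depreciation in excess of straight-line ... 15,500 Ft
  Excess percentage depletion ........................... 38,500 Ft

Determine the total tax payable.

General income tax:
  46,000 Ft × 16% = 7,360 Ft
  2,000 Ft × 26% = 520 Ft
  33,000 Ft × 36% = 11,880 Ft
  67,500 Ft × 48% = 32,400 Ft
  → 52,160 Ft

Tentative minimum tax:
  Adjusted income: 148,500 Ft + 29,000 Ft + 15,500 Ft + 38,500 Ft = 231,500 Ft
  Exemption: 21,000 Ft − 20% × (231,500 Ft − 163,000 Ft) = 21,000 Ft − 13,700 Ft = 7,300 Ft
  Base: 231,500 Ft − 7,300 Ft = 224,200 Ft
  224,200 Ft × 18% = 40,356 Ft

52,160 Ft > 40,356 Ft, so the general income tax governs.

52,160 Ft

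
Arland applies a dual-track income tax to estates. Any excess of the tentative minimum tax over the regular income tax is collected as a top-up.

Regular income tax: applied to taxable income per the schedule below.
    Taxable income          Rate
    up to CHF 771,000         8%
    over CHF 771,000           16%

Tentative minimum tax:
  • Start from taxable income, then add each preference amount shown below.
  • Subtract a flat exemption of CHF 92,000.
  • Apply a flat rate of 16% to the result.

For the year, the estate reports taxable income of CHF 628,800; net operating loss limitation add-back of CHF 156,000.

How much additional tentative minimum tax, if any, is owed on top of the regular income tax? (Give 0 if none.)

CHF 60,544

Regular income tax:
  CHF 628,800 × 8% = CHF 50,304

Tentative minimum tax:
  Adjusted income: CHF 628,800 + CHF 156,000 = CHF 784,800
  Less exemption CHF 92,000 → base CHF 692,800
  CHF 692,800 × 16% = CHF 110,848

Excess of tentative minimum tax over regular income tax: CHF 110,848 − CHF 50,304 = CHF 60,544.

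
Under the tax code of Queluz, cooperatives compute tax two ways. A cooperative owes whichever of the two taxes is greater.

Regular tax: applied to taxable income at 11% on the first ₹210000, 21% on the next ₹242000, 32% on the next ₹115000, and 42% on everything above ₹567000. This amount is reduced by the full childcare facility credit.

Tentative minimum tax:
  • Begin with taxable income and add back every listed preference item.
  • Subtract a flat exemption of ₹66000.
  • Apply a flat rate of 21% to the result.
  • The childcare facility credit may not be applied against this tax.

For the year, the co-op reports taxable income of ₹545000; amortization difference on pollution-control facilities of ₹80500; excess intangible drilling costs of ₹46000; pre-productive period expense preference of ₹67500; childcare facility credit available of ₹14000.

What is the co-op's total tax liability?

₹141330

Regular tax:
  ₹210000 × 11% = ₹23100
  ₹242000 × 21% = ₹50820
  ₹93000 × 32% = ₹29760
  → ₹103680
  Less childcare facility credit ₹14000 → ₹89680

Tentative minimum tax:
  Adjusted income: ₹545000 + ₹80500 + ₹46000 + ₹67500 = ₹739000
  Less exemption ₹66000 → base ₹673000
  ₹673000 × 21% = ₹141330

₹141330 > ₹89680, so the tentative minimum tax is the binding amount.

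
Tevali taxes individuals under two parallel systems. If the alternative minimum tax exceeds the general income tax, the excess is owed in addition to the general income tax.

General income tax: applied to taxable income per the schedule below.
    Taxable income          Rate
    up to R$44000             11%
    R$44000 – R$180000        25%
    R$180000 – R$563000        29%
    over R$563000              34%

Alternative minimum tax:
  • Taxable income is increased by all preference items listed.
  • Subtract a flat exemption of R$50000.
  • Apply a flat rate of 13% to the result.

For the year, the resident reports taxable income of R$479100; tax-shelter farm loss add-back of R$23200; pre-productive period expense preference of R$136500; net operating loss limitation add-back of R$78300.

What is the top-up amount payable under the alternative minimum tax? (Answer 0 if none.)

General income tax:
  R$44000 × 11% = R$4840
  R$136000 × 25% = R$34000
  R$299100 × 29% = R$86739
  → R$125579

Alternative minimum tax:
  Adjusted income: R$479100 + R$23200 + R$136500 + R$78300 = R$717100
  Less exemption R$50000 → base R$667100
  R$667100 × 13% = R$86723

R$86723 ≤ R$125579, so no add-on is due.

R$0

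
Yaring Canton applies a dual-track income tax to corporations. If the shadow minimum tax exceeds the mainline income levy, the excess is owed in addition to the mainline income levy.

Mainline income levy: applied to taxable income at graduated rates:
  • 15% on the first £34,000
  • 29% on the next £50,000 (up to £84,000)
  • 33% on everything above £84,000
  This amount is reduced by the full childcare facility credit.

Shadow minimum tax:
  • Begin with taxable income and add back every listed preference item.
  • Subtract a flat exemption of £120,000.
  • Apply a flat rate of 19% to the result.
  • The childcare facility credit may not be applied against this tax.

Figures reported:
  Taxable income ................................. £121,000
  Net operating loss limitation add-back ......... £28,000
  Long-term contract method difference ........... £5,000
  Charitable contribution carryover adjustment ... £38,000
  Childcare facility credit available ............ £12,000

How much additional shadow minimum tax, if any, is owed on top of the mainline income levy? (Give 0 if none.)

£0

Mainline income levy:
  £34,000 × 15% = £5,100
  £50,000 × 29% = £14,500
  £37,000 × 33% = £12,210
  → £31,810
  Less childcare facility credit £12,000 → £19,810

Shadow minimum tax:
  Adjusted income: £121,000 + £28,000 + £5,000 + £38,000 = £192,000
  Less exemption £120,000 → base £72,000
  £72,000 × 19% = £13,680

£13,680 ≤ £19,810, so no add-on is due.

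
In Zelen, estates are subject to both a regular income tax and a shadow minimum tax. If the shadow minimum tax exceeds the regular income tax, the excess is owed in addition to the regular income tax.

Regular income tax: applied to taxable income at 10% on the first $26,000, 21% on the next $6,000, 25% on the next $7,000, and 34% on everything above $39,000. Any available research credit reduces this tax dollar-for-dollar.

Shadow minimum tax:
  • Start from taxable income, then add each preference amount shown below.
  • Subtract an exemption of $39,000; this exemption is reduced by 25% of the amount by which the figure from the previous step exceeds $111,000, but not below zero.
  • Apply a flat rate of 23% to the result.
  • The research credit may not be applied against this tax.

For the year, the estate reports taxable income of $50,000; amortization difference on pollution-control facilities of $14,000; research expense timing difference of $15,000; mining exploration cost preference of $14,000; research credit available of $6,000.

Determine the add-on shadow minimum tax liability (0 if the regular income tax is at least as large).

$9,070

Shadow minimum tax:
  Adjusted income: $50,000 + $14,000 + $15,000 + $14,000 = $93,000
  Exemption: $93,000 ≤ $111,000, so full $39,000 applies
  Base: $93,000 − $39,000 = $54,000
  $54,000 × 23% = $12,420

Regular income tax:
  $26,000 × 10% = $2,600
  $6,000 × 21% = $1,260
  $7,000 × 25% = $1,750
  $11,000 × 34% = $3,740
  → $9,350
  Less research credit $6,000 → $3,350

Excess of shadow minimum tax over regular income tax: $12,420 − $3,350 = $9,070.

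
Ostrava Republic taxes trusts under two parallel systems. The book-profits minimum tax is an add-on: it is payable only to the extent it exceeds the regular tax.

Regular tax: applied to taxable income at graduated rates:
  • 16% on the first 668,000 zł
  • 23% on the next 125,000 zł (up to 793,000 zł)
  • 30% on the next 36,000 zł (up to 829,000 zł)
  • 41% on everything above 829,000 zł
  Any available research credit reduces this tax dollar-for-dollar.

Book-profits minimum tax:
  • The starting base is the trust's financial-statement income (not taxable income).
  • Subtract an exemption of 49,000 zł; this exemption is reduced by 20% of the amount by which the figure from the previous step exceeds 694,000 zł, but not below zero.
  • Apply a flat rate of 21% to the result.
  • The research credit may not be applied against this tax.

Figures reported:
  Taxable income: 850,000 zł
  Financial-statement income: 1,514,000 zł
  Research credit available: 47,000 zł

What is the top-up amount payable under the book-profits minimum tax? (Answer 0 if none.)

Regular tax:
  668,000 zł × 16% = 106,880 zł
  125,000 zł × 23% = 28,750 zł
  36,000 zł × 30% = 10,800 zł
  21,000 zł × 41% = 8,610 zł
  → 155,040 zł
  Less research credit 47,000 zł → 108,040 zł

Book-profits minimum tax:
  Base (financial-statement income): 1,514,000 zł
  Exemption: 20% × (1,514,000 zł − 694,000 zł) = 164,000 zł ≥ 49,000 zł, so the exemption is fully phased out
  Base: 1,514,000 zł − 0 zł = 1,514,000 zł
  1,514,000 zł × 21% = 317,940 zł

Excess of book-profits minimum tax over regular tax: 317,940 zł − 108,040 zł = 209,900 zł.

209,900 zł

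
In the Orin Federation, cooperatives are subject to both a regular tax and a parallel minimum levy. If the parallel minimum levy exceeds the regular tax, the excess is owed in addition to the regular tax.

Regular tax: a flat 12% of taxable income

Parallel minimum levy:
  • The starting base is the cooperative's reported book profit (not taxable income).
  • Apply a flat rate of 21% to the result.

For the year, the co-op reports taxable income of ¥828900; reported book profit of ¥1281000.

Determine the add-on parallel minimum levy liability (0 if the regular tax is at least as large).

Regular tax:
  ¥828900 × 12% = ¥99468

Parallel minimum levy:
  Base (reported book profit): ¥1281000
  ¥1281000 × 21% = ¥269010

Excess of parallel minimum levy over regular tax: ¥269010 − ¥99468 = ¥169542.

¥169542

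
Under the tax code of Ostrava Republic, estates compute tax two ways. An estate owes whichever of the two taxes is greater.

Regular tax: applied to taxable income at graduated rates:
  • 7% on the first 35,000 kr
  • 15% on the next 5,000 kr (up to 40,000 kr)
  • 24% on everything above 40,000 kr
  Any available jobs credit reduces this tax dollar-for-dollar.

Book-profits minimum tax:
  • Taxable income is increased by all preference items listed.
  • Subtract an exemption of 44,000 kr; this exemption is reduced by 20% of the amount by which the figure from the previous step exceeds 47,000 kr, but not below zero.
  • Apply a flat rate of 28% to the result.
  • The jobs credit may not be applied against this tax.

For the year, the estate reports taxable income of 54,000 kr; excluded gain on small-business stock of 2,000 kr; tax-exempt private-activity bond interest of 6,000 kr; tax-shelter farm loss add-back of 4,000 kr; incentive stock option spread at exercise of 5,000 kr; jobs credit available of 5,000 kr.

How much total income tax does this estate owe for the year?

Book-profits minimum tax:
  Adjusted income: 54,000 kr + 2,000 kr + 6,000 kr + 4,000 kr + 5,000 kr = 71,000 kr
  Exemption: 44,000 kr − 20% × (71,000 kr − 47,000 kr) = 44,000 kr − 4,800 kr = 39,200 kr
  Base: 71,000 kr − 39,200 kr = 31,800 kr
  31,800 kr × 28% = 8,904 kr

Regular tax:
  35,000 kr × 7% = 2,450 kr
  5,000 kr × 15% = 750 kr
  14,000 kr × 24% = 3,360 kr
  → 6,560 kr
  Less jobs credit 5,000 kr → 1,560 kr

8,904 kr > 1,560 kr, so the book-profits minimum tax is the binding amount.

8,904 kr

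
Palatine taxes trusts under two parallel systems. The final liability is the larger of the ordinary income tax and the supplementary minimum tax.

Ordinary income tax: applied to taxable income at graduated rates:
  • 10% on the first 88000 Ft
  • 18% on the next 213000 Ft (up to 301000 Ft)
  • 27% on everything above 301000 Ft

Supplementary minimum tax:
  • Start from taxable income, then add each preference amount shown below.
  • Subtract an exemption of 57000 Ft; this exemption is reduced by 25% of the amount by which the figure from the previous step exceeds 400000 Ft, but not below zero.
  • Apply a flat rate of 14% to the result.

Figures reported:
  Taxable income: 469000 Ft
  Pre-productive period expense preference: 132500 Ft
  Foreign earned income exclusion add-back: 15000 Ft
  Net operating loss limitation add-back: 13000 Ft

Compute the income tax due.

Ordinary income tax:
  88000 Ft × 10% = 8800 Ft
  213000 Ft × 18% = 38340 Ft
  168000 Ft × 27% = 45360 Ft
  → 92500 Ft

Supplementary minimum tax:
  Adjusted income: 469000 Ft + 132500 Ft + 15000 Ft + 13000 Ft = 629500 Ft
  Exemption: 25% × (629500 Ft − 400000 Ft) = 57375 Ft ≥ 57000 Ft, so the exemption is fully phased out
  Base: 629500 Ft − 0 Ft = 629500 Ft
  629500 Ft × 14% = 88130 Ft

92500 Ft > 88130 Ft, so the ordinary income tax governs.

92500 Ft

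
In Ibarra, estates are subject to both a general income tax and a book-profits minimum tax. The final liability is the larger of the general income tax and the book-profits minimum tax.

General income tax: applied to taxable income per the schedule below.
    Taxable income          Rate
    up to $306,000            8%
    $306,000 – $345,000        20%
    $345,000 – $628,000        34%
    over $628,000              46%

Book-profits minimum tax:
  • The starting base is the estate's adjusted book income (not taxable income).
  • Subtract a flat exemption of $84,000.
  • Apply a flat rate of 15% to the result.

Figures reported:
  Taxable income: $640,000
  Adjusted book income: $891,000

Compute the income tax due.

Book-profits minimum tax:
  Base (adjusted book income): $891,000
  Less exemption $84,000 → base $807,000
  $807,000 × 15% = $121,050

General income tax:
  $306,000 × 8% = $24,480
  $39,000 × 20% = $7,800
  $283,000 × 34% = $96,220
  $12,000 × 46% = $5,520
  → $134,020

$134,020 > $121,050, so the general income tax governs.

$134,020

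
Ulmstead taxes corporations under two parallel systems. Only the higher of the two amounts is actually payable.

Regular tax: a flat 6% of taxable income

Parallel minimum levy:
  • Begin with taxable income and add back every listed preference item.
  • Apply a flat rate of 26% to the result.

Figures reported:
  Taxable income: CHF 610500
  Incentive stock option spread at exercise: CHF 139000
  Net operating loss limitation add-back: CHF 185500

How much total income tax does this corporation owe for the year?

Parallel minimum levy:
  Adjusted income: CHF 610500 + CHF 139000 + CHF 185500 = CHF 935000
  CHF 935000 × 26% = CHF 243100

Regular tax:
  CHF 610500 × 6% = CHF 36630

CHF 243100 > CHF 36630, so the parallel minimum levy is the binding amount.

CHF 243100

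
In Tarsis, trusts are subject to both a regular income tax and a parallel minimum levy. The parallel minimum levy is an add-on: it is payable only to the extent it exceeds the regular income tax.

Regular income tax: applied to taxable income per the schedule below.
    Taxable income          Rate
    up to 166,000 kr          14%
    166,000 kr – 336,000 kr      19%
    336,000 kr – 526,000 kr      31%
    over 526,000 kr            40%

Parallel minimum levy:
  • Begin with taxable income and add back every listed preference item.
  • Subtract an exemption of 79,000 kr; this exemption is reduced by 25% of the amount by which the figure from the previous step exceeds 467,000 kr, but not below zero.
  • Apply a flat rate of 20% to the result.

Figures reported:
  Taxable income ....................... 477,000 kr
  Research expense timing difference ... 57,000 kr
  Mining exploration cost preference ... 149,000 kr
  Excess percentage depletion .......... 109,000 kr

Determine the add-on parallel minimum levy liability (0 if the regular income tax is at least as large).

Parallel minimum levy:
  Adjusted income: 477,000 kr + 57,000 kr + 149,000 kr + 109,000 kr = 792,000 kr
  Exemption: 25% × (792,000 kr − 467,000 kr) = 81,250 kr ≥ 79,000 kr, so the exemption is fully phased out
  Base: 792,000 kr − 0 kr = 792,000 kr
  792,000 kr × 20% = 158,400 kr

Regular income tax:
  166,000 kr × 14% = 23,240 kr
  170,000 kr × 19% = 32,300 kr
  141,000 kr × 31% = 43,710 kr
  → 99,250 kr

Excess of parallel minimum levy over regular income tax: 158,400 kr − 99,250 kr = 59,150 kr.

59,150 kr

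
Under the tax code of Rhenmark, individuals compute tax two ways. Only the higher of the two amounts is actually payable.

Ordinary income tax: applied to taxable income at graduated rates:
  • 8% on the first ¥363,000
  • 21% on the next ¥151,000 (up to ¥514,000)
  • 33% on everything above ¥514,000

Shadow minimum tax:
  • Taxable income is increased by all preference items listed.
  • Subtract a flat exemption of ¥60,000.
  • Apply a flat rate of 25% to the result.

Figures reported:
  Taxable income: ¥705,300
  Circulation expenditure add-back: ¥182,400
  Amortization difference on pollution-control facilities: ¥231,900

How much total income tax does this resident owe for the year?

¥264,900

Shadow minimum tax:
  Adjusted income: ¥705,300 + ¥182,400 + ¥231,900 = ¥1,119,600
  Less exemption ¥60,000 → base ¥1,059,600
  ¥1,059,600 × 25% = ¥264,900

Ordinary income tax:
  ¥363,000 × 8% = ¥29,040
  ¥151,000 × 21% = ¥31,710
  ¥191,300 × 33% = ¥63,129
  → ¥123,879

¥264,900 > ¥123,879, so the shadow minimum tax is the binding amount.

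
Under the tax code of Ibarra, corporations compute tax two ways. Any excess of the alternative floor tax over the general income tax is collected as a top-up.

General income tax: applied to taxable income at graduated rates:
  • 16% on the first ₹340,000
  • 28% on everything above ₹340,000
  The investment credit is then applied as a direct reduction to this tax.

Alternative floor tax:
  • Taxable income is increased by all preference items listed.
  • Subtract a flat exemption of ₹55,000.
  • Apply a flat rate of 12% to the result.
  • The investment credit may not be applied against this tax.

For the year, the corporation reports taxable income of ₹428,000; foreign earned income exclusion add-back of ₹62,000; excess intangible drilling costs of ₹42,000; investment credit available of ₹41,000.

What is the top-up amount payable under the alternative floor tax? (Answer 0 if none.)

General income tax:
  ₹340,000 × 16% = ₹54,400
  ₹88,000 × 28% = ₹24,640
  → ₹79,040
  Less investment credit ₹41,000 → ₹38,040

Alternative floor tax:
  Adjusted income: ₹428,000 + ₹62,000 + ₹42,000 = ₹532,000
  Less exemption ₹55,000 → base ₹477,000
  ₹477,000 × 12% = ₹57,240

Excess of alternative floor tax over general income tax: ₹57,240 − ₹38,040 = ₹19,200.

₹19,200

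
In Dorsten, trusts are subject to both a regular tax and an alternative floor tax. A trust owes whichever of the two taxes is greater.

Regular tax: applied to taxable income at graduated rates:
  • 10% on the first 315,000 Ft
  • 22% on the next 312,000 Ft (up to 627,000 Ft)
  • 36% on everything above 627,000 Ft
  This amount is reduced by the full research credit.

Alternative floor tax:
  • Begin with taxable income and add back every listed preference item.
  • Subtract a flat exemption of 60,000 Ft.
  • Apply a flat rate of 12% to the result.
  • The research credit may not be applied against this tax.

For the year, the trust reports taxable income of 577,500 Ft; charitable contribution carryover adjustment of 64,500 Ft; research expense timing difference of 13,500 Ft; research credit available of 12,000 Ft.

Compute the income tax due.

77,250 Ft

Regular tax:
  315,000 Ft × 10% = 31,500 Ft
  262,500 Ft × 22% = 57,750 Ft
  → 89,250 Ft
  Less research credit 12,000 Ft → 77,250 Ft

Alternative floor tax:
  Adjusted income: 577,500 Ft + 64,500 Ft + 13,500 Ft = 655,500 Ft
  Less exemption 60,000 Ft → base 595,500 Ft
  595,500 Ft × 12% = 71,460 Ft

77,250 Ft > 71,460 Ft, so the regular tax governs.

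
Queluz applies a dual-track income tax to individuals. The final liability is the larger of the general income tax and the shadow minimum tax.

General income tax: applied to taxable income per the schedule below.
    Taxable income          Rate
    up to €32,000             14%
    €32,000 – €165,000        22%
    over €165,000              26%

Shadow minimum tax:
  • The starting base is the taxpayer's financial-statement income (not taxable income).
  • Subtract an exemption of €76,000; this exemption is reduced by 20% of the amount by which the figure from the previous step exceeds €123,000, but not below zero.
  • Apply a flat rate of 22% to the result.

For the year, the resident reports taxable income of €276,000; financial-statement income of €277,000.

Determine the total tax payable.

€62,600

General income tax:
  €32,000 × 14% = €4,480
  €133,000 × 22% = €29,260
  €111,000 × 26% = €28,860
  → €62,600

Shadow minimum tax:
  Base (financial-statement income): €277,000
  Exemption: €76,000 − 20% × (€277,000 − €123,000) = €76,000 − €30,800 = €45,200
  Base: €277,000 − €45,200 = €231,800
  €231,800 × 22% = €50,996

€62,600 > €50,996, so the general income tax governs.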